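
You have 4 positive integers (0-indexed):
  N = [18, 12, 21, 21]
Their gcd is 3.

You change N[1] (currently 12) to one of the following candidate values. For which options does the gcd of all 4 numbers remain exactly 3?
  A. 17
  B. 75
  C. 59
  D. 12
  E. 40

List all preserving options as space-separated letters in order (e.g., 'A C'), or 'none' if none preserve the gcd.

Answer: B D

Derivation:
Old gcd = 3; gcd of others (without N[1]) = 3
New gcd for candidate v: gcd(3, v). Preserves old gcd iff gcd(3, v) = 3.
  Option A: v=17, gcd(3,17)=1 -> changes
  Option B: v=75, gcd(3,75)=3 -> preserves
  Option C: v=59, gcd(3,59)=1 -> changes
  Option D: v=12, gcd(3,12)=3 -> preserves
  Option E: v=40, gcd(3,40)=1 -> changes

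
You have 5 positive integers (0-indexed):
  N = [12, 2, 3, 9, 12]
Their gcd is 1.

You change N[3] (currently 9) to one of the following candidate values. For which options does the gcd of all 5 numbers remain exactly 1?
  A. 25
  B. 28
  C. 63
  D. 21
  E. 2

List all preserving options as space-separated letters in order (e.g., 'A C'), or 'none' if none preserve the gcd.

Old gcd = 1; gcd of others (without N[3]) = 1
New gcd for candidate v: gcd(1, v). Preserves old gcd iff gcd(1, v) = 1.
  Option A: v=25, gcd(1,25)=1 -> preserves
  Option B: v=28, gcd(1,28)=1 -> preserves
  Option C: v=63, gcd(1,63)=1 -> preserves
  Option D: v=21, gcd(1,21)=1 -> preserves
  Option E: v=2, gcd(1,2)=1 -> preserves

Answer: A B C D E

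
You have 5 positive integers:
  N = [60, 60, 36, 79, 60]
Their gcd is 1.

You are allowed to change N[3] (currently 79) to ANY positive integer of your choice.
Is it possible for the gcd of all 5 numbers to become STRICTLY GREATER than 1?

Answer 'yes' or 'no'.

Current gcd = 1
gcd of all OTHER numbers (without N[3]=79): gcd([60, 60, 36, 60]) = 12
The new gcd after any change is gcd(12, new_value).
This can be at most 12.
Since 12 > old gcd 1, the gcd CAN increase (e.g., set N[3] = 12).

Answer: yes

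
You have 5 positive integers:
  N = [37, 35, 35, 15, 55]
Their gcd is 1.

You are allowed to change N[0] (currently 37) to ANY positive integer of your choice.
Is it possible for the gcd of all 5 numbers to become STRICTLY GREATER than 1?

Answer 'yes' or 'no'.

Answer: yes

Derivation:
Current gcd = 1
gcd of all OTHER numbers (without N[0]=37): gcd([35, 35, 15, 55]) = 5
The new gcd after any change is gcd(5, new_value).
This can be at most 5.
Since 5 > old gcd 1, the gcd CAN increase (e.g., set N[0] = 5).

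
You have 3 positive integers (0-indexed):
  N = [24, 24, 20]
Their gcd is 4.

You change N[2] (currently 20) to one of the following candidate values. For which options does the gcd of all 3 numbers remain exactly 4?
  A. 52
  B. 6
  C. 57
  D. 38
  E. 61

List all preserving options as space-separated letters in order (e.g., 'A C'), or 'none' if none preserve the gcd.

Old gcd = 4; gcd of others (without N[2]) = 24
New gcd for candidate v: gcd(24, v). Preserves old gcd iff gcd(24, v) = 4.
  Option A: v=52, gcd(24,52)=4 -> preserves
  Option B: v=6, gcd(24,6)=6 -> changes
  Option C: v=57, gcd(24,57)=3 -> changes
  Option D: v=38, gcd(24,38)=2 -> changes
  Option E: v=61, gcd(24,61)=1 -> changes

Answer: A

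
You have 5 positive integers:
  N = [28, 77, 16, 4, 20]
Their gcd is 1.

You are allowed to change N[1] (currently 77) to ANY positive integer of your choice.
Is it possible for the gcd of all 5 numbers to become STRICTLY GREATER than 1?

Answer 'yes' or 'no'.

Answer: yes

Derivation:
Current gcd = 1
gcd of all OTHER numbers (without N[1]=77): gcd([28, 16, 4, 20]) = 4
The new gcd after any change is gcd(4, new_value).
This can be at most 4.
Since 4 > old gcd 1, the gcd CAN increase (e.g., set N[1] = 4).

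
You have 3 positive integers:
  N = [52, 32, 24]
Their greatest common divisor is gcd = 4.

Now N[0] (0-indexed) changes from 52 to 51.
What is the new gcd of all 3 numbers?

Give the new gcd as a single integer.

Answer: 1

Derivation:
Numbers: [52, 32, 24], gcd = 4
Change: index 0, 52 -> 51
gcd of the OTHER numbers (without index 0): gcd([32, 24]) = 8
New gcd = gcd(g_others, new_val) = gcd(8, 51) = 1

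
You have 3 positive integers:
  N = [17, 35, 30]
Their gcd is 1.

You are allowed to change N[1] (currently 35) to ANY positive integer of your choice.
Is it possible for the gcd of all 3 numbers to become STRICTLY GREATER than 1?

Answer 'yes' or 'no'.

Current gcd = 1
gcd of all OTHER numbers (without N[1]=35): gcd([17, 30]) = 1
The new gcd after any change is gcd(1, new_value).
This can be at most 1.
Since 1 = old gcd 1, the gcd can only stay the same or decrease.

Answer: no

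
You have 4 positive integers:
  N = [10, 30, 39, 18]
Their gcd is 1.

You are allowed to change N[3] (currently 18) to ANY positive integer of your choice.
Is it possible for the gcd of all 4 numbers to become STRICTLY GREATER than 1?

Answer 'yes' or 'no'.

Current gcd = 1
gcd of all OTHER numbers (without N[3]=18): gcd([10, 30, 39]) = 1
The new gcd after any change is gcd(1, new_value).
This can be at most 1.
Since 1 = old gcd 1, the gcd can only stay the same or decrease.

Answer: no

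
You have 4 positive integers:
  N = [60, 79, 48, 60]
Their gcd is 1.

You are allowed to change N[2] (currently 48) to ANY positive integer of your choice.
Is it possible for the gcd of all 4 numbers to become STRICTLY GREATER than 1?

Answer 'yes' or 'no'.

Answer: no

Derivation:
Current gcd = 1
gcd of all OTHER numbers (without N[2]=48): gcd([60, 79, 60]) = 1
The new gcd after any change is gcd(1, new_value).
This can be at most 1.
Since 1 = old gcd 1, the gcd can only stay the same or decrease.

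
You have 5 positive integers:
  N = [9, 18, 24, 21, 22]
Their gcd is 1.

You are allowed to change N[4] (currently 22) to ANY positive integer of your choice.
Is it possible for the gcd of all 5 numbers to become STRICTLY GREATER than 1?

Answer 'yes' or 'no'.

Current gcd = 1
gcd of all OTHER numbers (without N[4]=22): gcd([9, 18, 24, 21]) = 3
The new gcd after any change is gcd(3, new_value).
This can be at most 3.
Since 3 > old gcd 1, the gcd CAN increase (e.g., set N[4] = 3).

Answer: yes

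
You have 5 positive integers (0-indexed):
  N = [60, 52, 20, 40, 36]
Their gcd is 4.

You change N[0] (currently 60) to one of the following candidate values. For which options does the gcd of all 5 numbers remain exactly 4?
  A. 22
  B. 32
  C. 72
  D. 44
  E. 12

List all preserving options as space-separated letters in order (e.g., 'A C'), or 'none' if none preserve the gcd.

Old gcd = 4; gcd of others (without N[0]) = 4
New gcd for candidate v: gcd(4, v). Preserves old gcd iff gcd(4, v) = 4.
  Option A: v=22, gcd(4,22)=2 -> changes
  Option B: v=32, gcd(4,32)=4 -> preserves
  Option C: v=72, gcd(4,72)=4 -> preserves
  Option D: v=44, gcd(4,44)=4 -> preserves
  Option E: v=12, gcd(4,12)=4 -> preserves

Answer: B C D E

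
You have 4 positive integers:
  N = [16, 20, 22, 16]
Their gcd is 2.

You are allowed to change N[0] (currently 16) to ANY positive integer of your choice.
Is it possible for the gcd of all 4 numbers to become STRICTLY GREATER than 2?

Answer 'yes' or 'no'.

Answer: no

Derivation:
Current gcd = 2
gcd of all OTHER numbers (without N[0]=16): gcd([20, 22, 16]) = 2
The new gcd after any change is gcd(2, new_value).
This can be at most 2.
Since 2 = old gcd 2, the gcd can only stay the same or decrease.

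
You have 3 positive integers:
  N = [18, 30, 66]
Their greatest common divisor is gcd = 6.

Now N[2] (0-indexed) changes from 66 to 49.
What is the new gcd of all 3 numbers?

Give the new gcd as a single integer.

Answer: 1

Derivation:
Numbers: [18, 30, 66], gcd = 6
Change: index 2, 66 -> 49
gcd of the OTHER numbers (without index 2): gcd([18, 30]) = 6
New gcd = gcd(g_others, new_val) = gcd(6, 49) = 1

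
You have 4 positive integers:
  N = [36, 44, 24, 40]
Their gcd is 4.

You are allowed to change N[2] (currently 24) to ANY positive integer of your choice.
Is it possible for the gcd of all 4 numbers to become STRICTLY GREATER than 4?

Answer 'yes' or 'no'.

Answer: no

Derivation:
Current gcd = 4
gcd of all OTHER numbers (without N[2]=24): gcd([36, 44, 40]) = 4
The new gcd after any change is gcd(4, new_value).
This can be at most 4.
Since 4 = old gcd 4, the gcd can only stay the same or decrease.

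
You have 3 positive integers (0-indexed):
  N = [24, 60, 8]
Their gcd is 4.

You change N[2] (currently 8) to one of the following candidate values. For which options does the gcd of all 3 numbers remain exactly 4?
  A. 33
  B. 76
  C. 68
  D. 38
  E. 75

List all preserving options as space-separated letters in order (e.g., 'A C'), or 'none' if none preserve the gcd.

Answer: B C

Derivation:
Old gcd = 4; gcd of others (without N[2]) = 12
New gcd for candidate v: gcd(12, v). Preserves old gcd iff gcd(12, v) = 4.
  Option A: v=33, gcd(12,33)=3 -> changes
  Option B: v=76, gcd(12,76)=4 -> preserves
  Option C: v=68, gcd(12,68)=4 -> preserves
  Option D: v=38, gcd(12,38)=2 -> changes
  Option E: v=75, gcd(12,75)=3 -> changes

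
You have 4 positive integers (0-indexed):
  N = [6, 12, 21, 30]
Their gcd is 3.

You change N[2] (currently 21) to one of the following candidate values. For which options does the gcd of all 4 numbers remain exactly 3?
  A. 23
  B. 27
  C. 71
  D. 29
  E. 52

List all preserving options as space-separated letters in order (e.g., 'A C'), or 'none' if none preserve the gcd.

Old gcd = 3; gcd of others (without N[2]) = 6
New gcd for candidate v: gcd(6, v). Preserves old gcd iff gcd(6, v) = 3.
  Option A: v=23, gcd(6,23)=1 -> changes
  Option B: v=27, gcd(6,27)=3 -> preserves
  Option C: v=71, gcd(6,71)=1 -> changes
  Option D: v=29, gcd(6,29)=1 -> changes
  Option E: v=52, gcd(6,52)=2 -> changes

Answer: B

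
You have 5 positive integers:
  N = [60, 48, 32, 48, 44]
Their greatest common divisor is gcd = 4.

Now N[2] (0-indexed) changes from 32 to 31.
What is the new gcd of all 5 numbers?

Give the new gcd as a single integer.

Answer: 1

Derivation:
Numbers: [60, 48, 32, 48, 44], gcd = 4
Change: index 2, 32 -> 31
gcd of the OTHER numbers (without index 2): gcd([60, 48, 48, 44]) = 4
New gcd = gcd(g_others, new_val) = gcd(4, 31) = 1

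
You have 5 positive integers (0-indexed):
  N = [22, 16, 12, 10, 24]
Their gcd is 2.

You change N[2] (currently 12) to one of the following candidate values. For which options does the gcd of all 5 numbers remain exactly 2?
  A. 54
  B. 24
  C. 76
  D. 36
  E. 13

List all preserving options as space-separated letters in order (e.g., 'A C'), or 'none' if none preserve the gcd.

Old gcd = 2; gcd of others (without N[2]) = 2
New gcd for candidate v: gcd(2, v). Preserves old gcd iff gcd(2, v) = 2.
  Option A: v=54, gcd(2,54)=2 -> preserves
  Option B: v=24, gcd(2,24)=2 -> preserves
  Option C: v=76, gcd(2,76)=2 -> preserves
  Option D: v=36, gcd(2,36)=2 -> preserves
  Option E: v=13, gcd(2,13)=1 -> changes

Answer: A B C D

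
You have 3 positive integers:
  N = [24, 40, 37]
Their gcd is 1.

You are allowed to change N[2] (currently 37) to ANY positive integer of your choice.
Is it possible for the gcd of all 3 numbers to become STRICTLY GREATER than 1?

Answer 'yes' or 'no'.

Answer: yes

Derivation:
Current gcd = 1
gcd of all OTHER numbers (without N[2]=37): gcd([24, 40]) = 8
The new gcd after any change is gcd(8, new_value).
This can be at most 8.
Since 8 > old gcd 1, the gcd CAN increase (e.g., set N[2] = 8).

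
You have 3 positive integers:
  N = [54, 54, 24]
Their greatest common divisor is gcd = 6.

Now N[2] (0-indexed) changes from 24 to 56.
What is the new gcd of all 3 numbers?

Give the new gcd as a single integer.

Answer: 2

Derivation:
Numbers: [54, 54, 24], gcd = 6
Change: index 2, 24 -> 56
gcd of the OTHER numbers (without index 2): gcd([54, 54]) = 54
New gcd = gcd(g_others, new_val) = gcd(54, 56) = 2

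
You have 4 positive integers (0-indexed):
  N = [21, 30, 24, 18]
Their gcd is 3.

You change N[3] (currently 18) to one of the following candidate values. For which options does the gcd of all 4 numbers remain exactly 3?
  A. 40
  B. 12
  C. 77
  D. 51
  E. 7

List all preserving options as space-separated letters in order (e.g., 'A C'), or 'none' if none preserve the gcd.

Old gcd = 3; gcd of others (without N[3]) = 3
New gcd for candidate v: gcd(3, v). Preserves old gcd iff gcd(3, v) = 3.
  Option A: v=40, gcd(3,40)=1 -> changes
  Option B: v=12, gcd(3,12)=3 -> preserves
  Option C: v=77, gcd(3,77)=1 -> changes
  Option D: v=51, gcd(3,51)=3 -> preserves
  Option E: v=7, gcd(3,7)=1 -> changes

Answer: B D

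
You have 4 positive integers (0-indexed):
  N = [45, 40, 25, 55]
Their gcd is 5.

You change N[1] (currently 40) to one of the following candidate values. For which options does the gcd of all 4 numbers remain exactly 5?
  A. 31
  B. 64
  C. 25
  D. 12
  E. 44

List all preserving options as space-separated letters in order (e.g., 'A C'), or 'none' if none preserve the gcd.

Answer: C

Derivation:
Old gcd = 5; gcd of others (without N[1]) = 5
New gcd for candidate v: gcd(5, v). Preserves old gcd iff gcd(5, v) = 5.
  Option A: v=31, gcd(5,31)=1 -> changes
  Option B: v=64, gcd(5,64)=1 -> changes
  Option C: v=25, gcd(5,25)=5 -> preserves
  Option D: v=12, gcd(5,12)=1 -> changes
  Option E: v=44, gcd(5,44)=1 -> changes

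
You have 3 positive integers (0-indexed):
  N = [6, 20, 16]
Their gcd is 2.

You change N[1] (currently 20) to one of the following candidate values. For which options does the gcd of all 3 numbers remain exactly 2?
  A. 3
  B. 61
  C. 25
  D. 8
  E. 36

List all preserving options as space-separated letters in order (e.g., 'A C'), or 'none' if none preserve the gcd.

Old gcd = 2; gcd of others (without N[1]) = 2
New gcd for candidate v: gcd(2, v). Preserves old gcd iff gcd(2, v) = 2.
  Option A: v=3, gcd(2,3)=1 -> changes
  Option B: v=61, gcd(2,61)=1 -> changes
  Option C: v=25, gcd(2,25)=1 -> changes
  Option D: v=8, gcd(2,8)=2 -> preserves
  Option E: v=36, gcd(2,36)=2 -> preserves

Answer: D E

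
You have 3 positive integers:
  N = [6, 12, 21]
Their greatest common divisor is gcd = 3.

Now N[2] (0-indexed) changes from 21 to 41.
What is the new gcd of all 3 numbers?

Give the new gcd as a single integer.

Numbers: [6, 12, 21], gcd = 3
Change: index 2, 21 -> 41
gcd of the OTHER numbers (without index 2): gcd([6, 12]) = 6
New gcd = gcd(g_others, new_val) = gcd(6, 41) = 1

Answer: 1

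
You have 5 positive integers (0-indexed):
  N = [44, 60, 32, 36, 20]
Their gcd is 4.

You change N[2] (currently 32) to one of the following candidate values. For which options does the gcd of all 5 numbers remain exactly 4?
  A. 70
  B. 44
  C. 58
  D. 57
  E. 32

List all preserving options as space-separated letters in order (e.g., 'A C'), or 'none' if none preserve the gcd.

Old gcd = 4; gcd of others (without N[2]) = 4
New gcd for candidate v: gcd(4, v). Preserves old gcd iff gcd(4, v) = 4.
  Option A: v=70, gcd(4,70)=2 -> changes
  Option B: v=44, gcd(4,44)=4 -> preserves
  Option C: v=58, gcd(4,58)=2 -> changes
  Option D: v=57, gcd(4,57)=1 -> changes
  Option E: v=32, gcd(4,32)=4 -> preserves

Answer: B E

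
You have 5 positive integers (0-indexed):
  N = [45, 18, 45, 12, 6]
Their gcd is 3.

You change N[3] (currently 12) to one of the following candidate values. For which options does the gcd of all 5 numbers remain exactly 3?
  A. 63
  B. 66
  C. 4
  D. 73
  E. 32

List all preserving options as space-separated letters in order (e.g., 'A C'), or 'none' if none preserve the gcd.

Old gcd = 3; gcd of others (without N[3]) = 3
New gcd for candidate v: gcd(3, v). Preserves old gcd iff gcd(3, v) = 3.
  Option A: v=63, gcd(3,63)=3 -> preserves
  Option B: v=66, gcd(3,66)=3 -> preserves
  Option C: v=4, gcd(3,4)=1 -> changes
  Option D: v=73, gcd(3,73)=1 -> changes
  Option E: v=32, gcd(3,32)=1 -> changes

Answer: A B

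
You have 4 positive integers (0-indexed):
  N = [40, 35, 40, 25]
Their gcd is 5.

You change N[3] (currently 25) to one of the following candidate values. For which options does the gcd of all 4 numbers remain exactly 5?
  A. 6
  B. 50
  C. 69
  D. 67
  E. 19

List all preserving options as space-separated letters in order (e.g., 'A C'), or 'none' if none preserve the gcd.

Old gcd = 5; gcd of others (without N[3]) = 5
New gcd for candidate v: gcd(5, v). Preserves old gcd iff gcd(5, v) = 5.
  Option A: v=6, gcd(5,6)=1 -> changes
  Option B: v=50, gcd(5,50)=5 -> preserves
  Option C: v=69, gcd(5,69)=1 -> changes
  Option D: v=67, gcd(5,67)=1 -> changes
  Option E: v=19, gcd(5,19)=1 -> changes

Answer: B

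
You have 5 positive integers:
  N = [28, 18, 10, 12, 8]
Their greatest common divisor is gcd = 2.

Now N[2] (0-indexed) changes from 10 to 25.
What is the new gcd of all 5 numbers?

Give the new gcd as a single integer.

Numbers: [28, 18, 10, 12, 8], gcd = 2
Change: index 2, 10 -> 25
gcd of the OTHER numbers (without index 2): gcd([28, 18, 12, 8]) = 2
New gcd = gcd(g_others, new_val) = gcd(2, 25) = 1

Answer: 1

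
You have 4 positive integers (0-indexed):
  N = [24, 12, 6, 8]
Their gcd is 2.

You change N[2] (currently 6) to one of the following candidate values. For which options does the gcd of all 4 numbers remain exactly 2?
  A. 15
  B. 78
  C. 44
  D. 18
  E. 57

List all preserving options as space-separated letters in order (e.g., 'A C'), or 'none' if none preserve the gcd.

Old gcd = 2; gcd of others (without N[2]) = 4
New gcd for candidate v: gcd(4, v). Preserves old gcd iff gcd(4, v) = 2.
  Option A: v=15, gcd(4,15)=1 -> changes
  Option B: v=78, gcd(4,78)=2 -> preserves
  Option C: v=44, gcd(4,44)=4 -> changes
  Option D: v=18, gcd(4,18)=2 -> preserves
  Option E: v=57, gcd(4,57)=1 -> changes

Answer: B D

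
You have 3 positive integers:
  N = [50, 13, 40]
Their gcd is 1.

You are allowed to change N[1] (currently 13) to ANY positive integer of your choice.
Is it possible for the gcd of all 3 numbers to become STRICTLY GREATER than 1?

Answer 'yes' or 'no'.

Current gcd = 1
gcd of all OTHER numbers (without N[1]=13): gcd([50, 40]) = 10
The new gcd after any change is gcd(10, new_value).
This can be at most 10.
Since 10 > old gcd 1, the gcd CAN increase (e.g., set N[1] = 10).

Answer: yes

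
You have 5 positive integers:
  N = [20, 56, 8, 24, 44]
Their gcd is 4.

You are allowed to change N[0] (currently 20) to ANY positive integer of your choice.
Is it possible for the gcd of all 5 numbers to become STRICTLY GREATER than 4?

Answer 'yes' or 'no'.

Current gcd = 4
gcd of all OTHER numbers (without N[0]=20): gcd([56, 8, 24, 44]) = 4
The new gcd after any change is gcd(4, new_value).
This can be at most 4.
Since 4 = old gcd 4, the gcd can only stay the same or decrease.

Answer: no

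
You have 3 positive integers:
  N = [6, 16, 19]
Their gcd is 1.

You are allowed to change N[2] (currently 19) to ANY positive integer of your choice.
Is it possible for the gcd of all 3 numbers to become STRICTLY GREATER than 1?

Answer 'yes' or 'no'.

Answer: yes

Derivation:
Current gcd = 1
gcd of all OTHER numbers (without N[2]=19): gcd([6, 16]) = 2
The new gcd after any change is gcd(2, new_value).
This can be at most 2.
Since 2 > old gcd 1, the gcd CAN increase (e.g., set N[2] = 2).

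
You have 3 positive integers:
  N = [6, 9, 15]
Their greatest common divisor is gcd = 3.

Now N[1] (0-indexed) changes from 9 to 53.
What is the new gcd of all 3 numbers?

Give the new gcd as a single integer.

Numbers: [6, 9, 15], gcd = 3
Change: index 1, 9 -> 53
gcd of the OTHER numbers (without index 1): gcd([6, 15]) = 3
New gcd = gcd(g_others, new_val) = gcd(3, 53) = 1

Answer: 1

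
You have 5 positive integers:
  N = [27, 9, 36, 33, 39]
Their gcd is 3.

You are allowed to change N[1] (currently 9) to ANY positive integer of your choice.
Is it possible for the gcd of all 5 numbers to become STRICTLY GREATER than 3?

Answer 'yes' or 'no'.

Current gcd = 3
gcd of all OTHER numbers (without N[1]=9): gcd([27, 36, 33, 39]) = 3
The new gcd after any change is gcd(3, new_value).
This can be at most 3.
Since 3 = old gcd 3, the gcd can only stay the same or decrease.

Answer: no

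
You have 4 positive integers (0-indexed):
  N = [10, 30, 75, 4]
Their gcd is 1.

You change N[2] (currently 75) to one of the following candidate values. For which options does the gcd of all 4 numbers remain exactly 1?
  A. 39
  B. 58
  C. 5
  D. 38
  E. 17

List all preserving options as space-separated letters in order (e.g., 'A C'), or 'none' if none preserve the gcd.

Answer: A C E

Derivation:
Old gcd = 1; gcd of others (without N[2]) = 2
New gcd for candidate v: gcd(2, v). Preserves old gcd iff gcd(2, v) = 1.
  Option A: v=39, gcd(2,39)=1 -> preserves
  Option B: v=58, gcd(2,58)=2 -> changes
  Option C: v=5, gcd(2,5)=1 -> preserves
  Option D: v=38, gcd(2,38)=2 -> changes
  Option E: v=17, gcd(2,17)=1 -> preserves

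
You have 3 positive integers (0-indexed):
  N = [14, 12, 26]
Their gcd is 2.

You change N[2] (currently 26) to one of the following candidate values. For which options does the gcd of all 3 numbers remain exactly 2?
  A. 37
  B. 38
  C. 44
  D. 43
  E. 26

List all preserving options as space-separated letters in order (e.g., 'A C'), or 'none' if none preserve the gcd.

Answer: B C E

Derivation:
Old gcd = 2; gcd of others (without N[2]) = 2
New gcd for candidate v: gcd(2, v). Preserves old gcd iff gcd(2, v) = 2.
  Option A: v=37, gcd(2,37)=1 -> changes
  Option B: v=38, gcd(2,38)=2 -> preserves
  Option C: v=44, gcd(2,44)=2 -> preserves
  Option D: v=43, gcd(2,43)=1 -> changes
  Option E: v=26, gcd(2,26)=2 -> preserves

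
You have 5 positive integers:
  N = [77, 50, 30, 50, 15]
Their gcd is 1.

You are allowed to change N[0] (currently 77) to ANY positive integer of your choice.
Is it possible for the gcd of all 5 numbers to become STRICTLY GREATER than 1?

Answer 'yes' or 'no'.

Answer: yes

Derivation:
Current gcd = 1
gcd of all OTHER numbers (without N[0]=77): gcd([50, 30, 50, 15]) = 5
The new gcd after any change is gcd(5, new_value).
This can be at most 5.
Since 5 > old gcd 1, the gcd CAN increase (e.g., set N[0] = 5).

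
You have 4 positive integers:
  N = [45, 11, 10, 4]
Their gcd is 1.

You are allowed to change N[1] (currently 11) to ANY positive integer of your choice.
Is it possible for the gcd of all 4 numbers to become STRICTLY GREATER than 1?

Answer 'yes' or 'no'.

Answer: no

Derivation:
Current gcd = 1
gcd of all OTHER numbers (without N[1]=11): gcd([45, 10, 4]) = 1
The new gcd after any change is gcd(1, new_value).
This can be at most 1.
Since 1 = old gcd 1, the gcd can only stay the same or decrease.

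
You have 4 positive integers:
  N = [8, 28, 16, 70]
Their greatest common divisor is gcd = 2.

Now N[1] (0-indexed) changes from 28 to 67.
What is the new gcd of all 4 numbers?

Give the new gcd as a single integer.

Answer: 1

Derivation:
Numbers: [8, 28, 16, 70], gcd = 2
Change: index 1, 28 -> 67
gcd of the OTHER numbers (without index 1): gcd([8, 16, 70]) = 2
New gcd = gcd(g_others, new_val) = gcd(2, 67) = 1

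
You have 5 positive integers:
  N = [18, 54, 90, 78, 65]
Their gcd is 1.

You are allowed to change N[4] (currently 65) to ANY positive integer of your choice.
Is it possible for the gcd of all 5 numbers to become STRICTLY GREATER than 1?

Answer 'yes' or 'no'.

Answer: yes

Derivation:
Current gcd = 1
gcd of all OTHER numbers (without N[4]=65): gcd([18, 54, 90, 78]) = 6
The new gcd after any change is gcd(6, new_value).
This can be at most 6.
Since 6 > old gcd 1, the gcd CAN increase (e.g., set N[4] = 6).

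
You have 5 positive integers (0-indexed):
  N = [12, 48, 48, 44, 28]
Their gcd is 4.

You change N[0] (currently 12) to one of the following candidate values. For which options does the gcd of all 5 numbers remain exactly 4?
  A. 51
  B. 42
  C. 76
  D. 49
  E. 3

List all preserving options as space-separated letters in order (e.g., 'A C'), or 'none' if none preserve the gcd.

Answer: C

Derivation:
Old gcd = 4; gcd of others (without N[0]) = 4
New gcd for candidate v: gcd(4, v). Preserves old gcd iff gcd(4, v) = 4.
  Option A: v=51, gcd(4,51)=1 -> changes
  Option B: v=42, gcd(4,42)=2 -> changes
  Option C: v=76, gcd(4,76)=4 -> preserves
  Option D: v=49, gcd(4,49)=1 -> changes
  Option E: v=3, gcd(4,3)=1 -> changes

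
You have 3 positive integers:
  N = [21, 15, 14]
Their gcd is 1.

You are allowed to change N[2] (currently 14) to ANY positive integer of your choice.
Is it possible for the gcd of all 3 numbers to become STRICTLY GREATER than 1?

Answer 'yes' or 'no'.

Answer: yes

Derivation:
Current gcd = 1
gcd of all OTHER numbers (without N[2]=14): gcd([21, 15]) = 3
The new gcd after any change is gcd(3, new_value).
This can be at most 3.
Since 3 > old gcd 1, the gcd CAN increase (e.g., set N[2] = 3).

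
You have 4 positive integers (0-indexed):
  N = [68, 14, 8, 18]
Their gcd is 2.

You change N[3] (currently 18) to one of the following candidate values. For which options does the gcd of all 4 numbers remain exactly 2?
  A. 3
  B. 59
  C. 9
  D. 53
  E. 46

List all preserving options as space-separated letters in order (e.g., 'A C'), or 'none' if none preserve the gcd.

Answer: E

Derivation:
Old gcd = 2; gcd of others (without N[3]) = 2
New gcd for candidate v: gcd(2, v). Preserves old gcd iff gcd(2, v) = 2.
  Option A: v=3, gcd(2,3)=1 -> changes
  Option B: v=59, gcd(2,59)=1 -> changes
  Option C: v=9, gcd(2,9)=1 -> changes
  Option D: v=53, gcd(2,53)=1 -> changes
  Option E: v=46, gcd(2,46)=2 -> preserves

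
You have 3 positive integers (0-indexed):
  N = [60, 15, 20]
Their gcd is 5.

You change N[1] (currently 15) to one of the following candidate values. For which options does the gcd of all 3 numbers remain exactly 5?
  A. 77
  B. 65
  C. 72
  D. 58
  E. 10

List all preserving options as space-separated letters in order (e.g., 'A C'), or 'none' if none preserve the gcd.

Answer: B

Derivation:
Old gcd = 5; gcd of others (without N[1]) = 20
New gcd for candidate v: gcd(20, v). Preserves old gcd iff gcd(20, v) = 5.
  Option A: v=77, gcd(20,77)=1 -> changes
  Option B: v=65, gcd(20,65)=5 -> preserves
  Option C: v=72, gcd(20,72)=4 -> changes
  Option D: v=58, gcd(20,58)=2 -> changes
  Option E: v=10, gcd(20,10)=10 -> changes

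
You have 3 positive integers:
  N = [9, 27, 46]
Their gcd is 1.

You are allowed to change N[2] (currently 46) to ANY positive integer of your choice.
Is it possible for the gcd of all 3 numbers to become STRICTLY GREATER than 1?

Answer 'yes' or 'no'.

Current gcd = 1
gcd of all OTHER numbers (without N[2]=46): gcd([9, 27]) = 9
The new gcd after any change is gcd(9, new_value).
This can be at most 9.
Since 9 > old gcd 1, the gcd CAN increase (e.g., set N[2] = 9).

Answer: yes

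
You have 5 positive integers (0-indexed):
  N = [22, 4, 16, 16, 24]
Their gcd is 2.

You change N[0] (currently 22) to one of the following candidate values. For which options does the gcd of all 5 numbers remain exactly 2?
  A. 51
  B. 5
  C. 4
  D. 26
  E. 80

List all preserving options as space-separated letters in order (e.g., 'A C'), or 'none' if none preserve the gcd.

Answer: D

Derivation:
Old gcd = 2; gcd of others (without N[0]) = 4
New gcd for candidate v: gcd(4, v). Preserves old gcd iff gcd(4, v) = 2.
  Option A: v=51, gcd(4,51)=1 -> changes
  Option B: v=5, gcd(4,5)=1 -> changes
  Option C: v=4, gcd(4,4)=4 -> changes
  Option D: v=26, gcd(4,26)=2 -> preserves
  Option E: v=80, gcd(4,80)=4 -> changes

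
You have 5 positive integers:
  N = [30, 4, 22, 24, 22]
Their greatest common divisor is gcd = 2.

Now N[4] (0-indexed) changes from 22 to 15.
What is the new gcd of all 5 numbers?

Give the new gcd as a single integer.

Answer: 1

Derivation:
Numbers: [30, 4, 22, 24, 22], gcd = 2
Change: index 4, 22 -> 15
gcd of the OTHER numbers (without index 4): gcd([30, 4, 22, 24]) = 2
New gcd = gcd(g_others, new_val) = gcd(2, 15) = 1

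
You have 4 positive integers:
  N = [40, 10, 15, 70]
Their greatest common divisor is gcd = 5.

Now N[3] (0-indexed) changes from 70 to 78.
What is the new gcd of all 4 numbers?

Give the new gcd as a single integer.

Numbers: [40, 10, 15, 70], gcd = 5
Change: index 3, 70 -> 78
gcd of the OTHER numbers (without index 3): gcd([40, 10, 15]) = 5
New gcd = gcd(g_others, new_val) = gcd(5, 78) = 1

Answer: 1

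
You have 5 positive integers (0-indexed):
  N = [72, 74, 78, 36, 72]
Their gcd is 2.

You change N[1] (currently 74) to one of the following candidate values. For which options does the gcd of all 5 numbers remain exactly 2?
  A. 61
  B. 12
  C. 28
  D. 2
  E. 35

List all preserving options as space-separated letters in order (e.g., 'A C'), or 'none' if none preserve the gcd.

Old gcd = 2; gcd of others (without N[1]) = 6
New gcd for candidate v: gcd(6, v). Preserves old gcd iff gcd(6, v) = 2.
  Option A: v=61, gcd(6,61)=1 -> changes
  Option B: v=12, gcd(6,12)=6 -> changes
  Option C: v=28, gcd(6,28)=2 -> preserves
  Option D: v=2, gcd(6,2)=2 -> preserves
  Option E: v=35, gcd(6,35)=1 -> changes

Answer: C D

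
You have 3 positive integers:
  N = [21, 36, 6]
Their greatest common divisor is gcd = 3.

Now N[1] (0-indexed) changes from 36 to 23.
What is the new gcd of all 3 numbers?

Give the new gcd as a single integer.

Answer: 1

Derivation:
Numbers: [21, 36, 6], gcd = 3
Change: index 1, 36 -> 23
gcd of the OTHER numbers (without index 1): gcd([21, 6]) = 3
New gcd = gcd(g_others, new_val) = gcd(3, 23) = 1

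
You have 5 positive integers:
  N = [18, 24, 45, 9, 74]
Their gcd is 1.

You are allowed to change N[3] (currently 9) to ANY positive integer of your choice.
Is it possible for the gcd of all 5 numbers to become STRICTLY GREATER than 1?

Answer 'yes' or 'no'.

Current gcd = 1
gcd of all OTHER numbers (without N[3]=9): gcd([18, 24, 45, 74]) = 1
The new gcd after any change is gcd(1, new_value).
This can be at most 1.
Since 1 = old gcd 1, the gcd can only stay the same or decrease.

Answer: no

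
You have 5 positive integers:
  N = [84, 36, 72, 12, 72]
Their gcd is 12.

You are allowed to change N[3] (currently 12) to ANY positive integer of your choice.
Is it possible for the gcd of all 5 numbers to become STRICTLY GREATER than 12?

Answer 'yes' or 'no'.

Current gcd = 12
gcd of all OTHER numbers (without N[3]=12): gcd([84, 36, 72, 72]) = 12
The new gcd after any change is gcd(12, new_value).
This can be at most 12.
Since 12 = old gcd 12, the gcd can only stay the same or decrease.

Answer: no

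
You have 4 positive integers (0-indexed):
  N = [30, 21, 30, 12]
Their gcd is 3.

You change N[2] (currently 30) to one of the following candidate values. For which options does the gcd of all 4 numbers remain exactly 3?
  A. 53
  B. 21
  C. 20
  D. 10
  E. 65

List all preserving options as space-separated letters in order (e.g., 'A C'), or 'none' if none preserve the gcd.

Old gcd = 3; gcd of others (without N[2]) = 3
New gcd for candidate v: gcd(3, v). Preserves old gcd iff gcd(3, v) = 3.
  Option A: v=53, gcd(3,53)=1 -> changes
  Option B: v=21, gcd(3,21)=3 -> preserves
  Option C: v=20, gcd(3,20)=1 -> changes
  Option D: v=10, gcd(3,10)=1 -> changes
  Option E: v=65, gcd(3,65)=1 -> changes

Answer: B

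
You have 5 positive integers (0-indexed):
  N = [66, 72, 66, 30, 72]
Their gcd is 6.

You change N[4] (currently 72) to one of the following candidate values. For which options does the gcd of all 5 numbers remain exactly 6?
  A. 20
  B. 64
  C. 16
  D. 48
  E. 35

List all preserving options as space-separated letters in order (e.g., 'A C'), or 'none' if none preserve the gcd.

Answer: D

Derivation:
Old gcd = 6; gcd of others (without N[4]) = 6
New gcd for candidate v: gcd(6, v). Preserves old gcd iff gcd(6, v) = 6.
  Option A: v=20, gcd(6,20)=2 -> changes
  Option B: v=64, gcd(6,64)=2 -> changes
  Option C: v=16, gcd(6,16)=2 -> changes
  Option D: v=48, gcd(6,48)=6 -> preserves
  Option E: v=35, gcd(6,35)=1 -> changes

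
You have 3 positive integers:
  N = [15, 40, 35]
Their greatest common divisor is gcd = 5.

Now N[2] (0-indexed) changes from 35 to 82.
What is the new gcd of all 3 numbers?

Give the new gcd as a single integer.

Numbers: [15, 40, 35], gcd = 5
Change: index 2, 35 -> 82
gcd of the OTHER numbers (without index 2): gcd([15, 40]) = 5
New gcd = gcd(g_others, new_val) = gcd(5, 82) = 1

Answer: 1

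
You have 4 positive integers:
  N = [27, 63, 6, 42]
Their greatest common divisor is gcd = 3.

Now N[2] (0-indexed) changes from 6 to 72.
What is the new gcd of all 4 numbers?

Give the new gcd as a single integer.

Answer: 3

Derivation:
Numbers: [27, 63, 6, 42], gcd = 3
Change: index 2, 6 -> 72
gcd of the OTHER numbers (without index 2): gcd([27, 63, 42]) = 3
New gcd = gcd(g_others, new_val) = gcd(3, 72) = 3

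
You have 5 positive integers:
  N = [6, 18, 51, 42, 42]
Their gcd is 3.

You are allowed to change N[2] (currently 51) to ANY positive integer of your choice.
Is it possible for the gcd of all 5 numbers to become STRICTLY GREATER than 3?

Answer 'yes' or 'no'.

Answer: yes

Derivation:
Current gcd = 3
gcd of all OTHER numbers (without N[2]=51): gcd([6, 18, 42, 42]) = 6
The new gcd after any change is gcd(6, new_value).
This can be at most 6.
Since 6 > old gcd 3, the gcd CAN increase (e.g., set N[2] = 6).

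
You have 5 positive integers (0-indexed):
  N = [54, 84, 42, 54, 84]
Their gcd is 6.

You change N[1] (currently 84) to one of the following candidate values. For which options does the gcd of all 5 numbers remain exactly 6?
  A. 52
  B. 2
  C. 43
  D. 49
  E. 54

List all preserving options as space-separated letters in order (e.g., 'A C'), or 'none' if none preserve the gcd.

Answer: E

Derivation:
Old gcd = 6; gcd of others (without N[1]) = 6
New gcd for candidate v: gcd(6, v). Preserves old gcd iff gcd(6, v) = 6.
  Option A: v=52, gcd(6,52)=2 -> changes
  Option B: v=2, gcd(6,2)=2 -> changes
  Option C: v=43, gcd(6,43)=1 -> changes
  Option D: v=49, gcd(6,49)=1 -> changes
  Option E: v=54, gcd(6,54)=6 -> preserves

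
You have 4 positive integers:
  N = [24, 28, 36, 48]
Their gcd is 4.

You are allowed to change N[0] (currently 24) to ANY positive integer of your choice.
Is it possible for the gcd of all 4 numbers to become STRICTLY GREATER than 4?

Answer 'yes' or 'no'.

Current gcd = 4
gcd of all OTHER numbers (without N[0]=24): gcd([28, 36, 48]) = 4
The new gcd after any change is gcd(4, new_value).
This can be at most 4.
Since 4 = old gcd 4, the gcd can only stay the same or decrease.

Answer: no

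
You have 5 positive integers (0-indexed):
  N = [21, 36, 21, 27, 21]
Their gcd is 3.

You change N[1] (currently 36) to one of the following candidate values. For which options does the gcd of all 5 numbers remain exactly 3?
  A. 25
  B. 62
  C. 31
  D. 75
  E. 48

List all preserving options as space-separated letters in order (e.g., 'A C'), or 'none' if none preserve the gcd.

Old gcd = 3; gcd of others (without N[1]) = 3
New gcd for candidate v: gcd(3, v). Preserves old gcd iff gcd(3, v) = 3.
  Option A: v=25, gcd(3,25)=1 -> changes
  Option B: v=62, gcd(3,62)=1 -> changes
  Option C: v=31, gcd(3,31)=1 -> changes
  Option D: v=75, gcd(3,75)=3 -> preserves
  Option E: v=48, gcd(3,48)=3 -> preserves

Answer: D E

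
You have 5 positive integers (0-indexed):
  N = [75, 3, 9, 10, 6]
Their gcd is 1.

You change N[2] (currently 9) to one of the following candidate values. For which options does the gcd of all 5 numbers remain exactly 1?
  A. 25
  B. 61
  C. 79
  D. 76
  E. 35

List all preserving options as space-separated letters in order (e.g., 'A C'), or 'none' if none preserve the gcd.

Answer: A B C D E

Derivation:
Old gcd = 1; gcd of others (without N[2]) = 1
New gcd for candidate v: gcd(1, v). Preserves old gcd iff gcd(1, v) = 1.
  Option A: v=25, gcd(1,25)=1 -> preserves
  Option B: v=61, gcd(1,61)=1 -> preserves
  Option C: v=79, gcd(1,79)=1 -> preserves
  Option D: v=76, gcd(1,76)=1 -> preserves
  Option E: v=35, gcd(1,35)=1 -> preserves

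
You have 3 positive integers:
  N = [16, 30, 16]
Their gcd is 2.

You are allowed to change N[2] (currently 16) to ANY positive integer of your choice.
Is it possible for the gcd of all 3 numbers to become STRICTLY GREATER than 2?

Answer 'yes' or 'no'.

Current gcd = 2
gcd of all OTHER numbers (without N[2]=16): gcd([16, 30]) = 2
The new gcd after any change is gcd(2, new_value).
This can be at most 2.
Since 2 = old gcd 2, the gcd can only stay the same or decrease.

Answer: no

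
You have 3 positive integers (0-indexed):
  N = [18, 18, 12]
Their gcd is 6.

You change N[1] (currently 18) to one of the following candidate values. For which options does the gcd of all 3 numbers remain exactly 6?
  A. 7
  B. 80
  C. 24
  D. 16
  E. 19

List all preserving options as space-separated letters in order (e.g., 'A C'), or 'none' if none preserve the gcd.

Answer: C

Derivation:
Old gcd = 6; gcd of others (without N[1]) = 6
New gcd for candidate v: gcd(6, v). Preserves old gcd iff gcd(6, v) = 6.
  Option A: v=7, gcd(6,7)=1 -> changes
  Option B: v=80, gcd(6,80)=2 -> changes
  Option C: v=24, gcd(6,24)=6 -> preserves
  Option D: v=16, gcd(6,16)=2 -> changes
  Option E: v=19, gcd(6,19)=1 -> changes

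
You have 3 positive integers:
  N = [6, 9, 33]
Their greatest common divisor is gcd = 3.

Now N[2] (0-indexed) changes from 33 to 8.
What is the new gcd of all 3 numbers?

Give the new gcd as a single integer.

Numbers: [6, 9, 33], gcd = 3
Change: index 2, 33 -> 8
gcd of the OTHER numbers (without index 2): gcd([6, 9]) = 3
New gcd = gcd(g_others, new_val) = gcd(3, 8) = 1

Answer: 1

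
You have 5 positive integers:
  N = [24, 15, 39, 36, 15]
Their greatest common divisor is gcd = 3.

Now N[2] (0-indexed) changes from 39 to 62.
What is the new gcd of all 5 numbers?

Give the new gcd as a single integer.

Answer: 1

Derivation:
Numbers: [24, 15, 39, 36, 15], gcd = 3
Change: index 2, 39 -> 62
gcd of the OTHER numbers (without index 2): gcd([24, 15, 36, 15]) = 3
New gcd = gcd(g_others, new_val) = gcd(3, 62) = 1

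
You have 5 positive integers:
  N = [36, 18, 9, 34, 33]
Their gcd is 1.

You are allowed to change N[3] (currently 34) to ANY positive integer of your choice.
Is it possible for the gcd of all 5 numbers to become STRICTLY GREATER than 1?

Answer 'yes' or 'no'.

Answer: yes

Derivation:
Current gcd = 1
gcd of all OTHER numbers (without N[3]=34): gcd([36, 18, 9, 33]) = 3
The new gcd after any change is gcd(3, new_value).
This can be at most 3.
Since 3 > old gcd 1, the gcd CAN increase (e.g., set N[3] = 3).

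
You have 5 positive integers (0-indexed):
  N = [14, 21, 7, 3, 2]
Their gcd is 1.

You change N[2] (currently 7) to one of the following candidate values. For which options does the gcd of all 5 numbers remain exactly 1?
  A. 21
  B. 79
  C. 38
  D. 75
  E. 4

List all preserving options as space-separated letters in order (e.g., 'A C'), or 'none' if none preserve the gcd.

Old gcd = 1; gcd of others (without N[2]) = 1
New gcd for candidate v: gcd(1, v). Preserves old gcd iff gcd(1, v) = 1.
  Option A: v=21, gcd(1,21)=1 -> preserves
  Option B: v=79, gcd(1,79)=1 -> preserves
  Option C: v=38, gcd(1,38)=1 -> preserves
  Option D: v=75, gcd(1,75)=1 -> preserves
  Option E: v=4, gcd(1,4)=1 -> preserves

Answer: A B C D E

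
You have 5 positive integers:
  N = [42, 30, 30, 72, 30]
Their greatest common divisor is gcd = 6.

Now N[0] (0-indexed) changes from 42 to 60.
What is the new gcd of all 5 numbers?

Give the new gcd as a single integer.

Answer: 6

Derivation:
Numbers: [42, 30, 30, 72, 30], gcd = 6
Change: index 0, 42 -> 60
gcd of the OTHER numbers (without index 0): gcd([30, 30, 72, 30]) = 6
New gcd = gcd(g_others, new_val) = gcd(6, 60) = 6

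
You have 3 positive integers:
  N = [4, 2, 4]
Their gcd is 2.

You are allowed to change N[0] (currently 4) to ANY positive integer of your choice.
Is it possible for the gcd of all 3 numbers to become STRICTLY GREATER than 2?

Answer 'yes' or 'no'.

Answer: no

Derivation:
Current gcd = 2
gcd of all OTHER numbers (without N[0]=4): gcd([2, 4]) = 2
The new gcd after any change is gcd(2, new_value).
This can be at most 2.
Since 2 = old gcd 2, the gcd can only stay the same or decrease.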